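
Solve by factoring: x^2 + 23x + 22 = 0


We need two numbers that multiply to 22 and add to 23.
Those numbers are 22 and 1 (since 22 * 1 = 22 and 22 + 1 = 23).
So x^2 + 23x + 22 = (x + 22)(x + 1) = 0
Setting each factor to zero: x = -22 or x = -1

x = -22, x = -1


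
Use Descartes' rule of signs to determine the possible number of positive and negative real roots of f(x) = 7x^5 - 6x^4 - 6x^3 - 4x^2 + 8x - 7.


Descartes' rule of signs:

For positive roots, count sign changes in f(x) = 7x^5 - 6x^4 - 6x^3 - 4x^2 + 8x - 7:
Signs of coefficients: +, -, -, -, +, -
Number of sign changes: 3
Possible positive real roots: 3, 1

For negative roots, examine f(-x) = -7x^5 - 6x^4 + 6x^3 - 4x^2 - 8x - 7:
Signs of coefficients: -, -, +, -, -, -
Number of sign changes: 2
Possible negative real roots: 2, 0

Positive roots: 3 or 1; Negative roots: 2 or 0


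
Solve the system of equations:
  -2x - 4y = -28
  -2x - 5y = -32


Using Cramer's rule:
Determinant D = (-2)(-5) - (-2)(-4) = 10 - 8 = 2
Dx = (-28)(-5) - (-32)(-4) = 140 - 128 = 12
Dy = (-2)(-32) - (-2)(-28) = 64 - 56 = 8
x = Dx/D = 12/2 = 6
y = Dy/D = 8/2 = 4

x = 6, y = 4


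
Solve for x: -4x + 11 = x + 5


Starting with: -4x + 11 = x + 5
Move all x terms to left: (-4 - 1)x = 5 - 11
Simplify: -5x = -6
Divide both sides by -5: x = 6/5

x = 6/5


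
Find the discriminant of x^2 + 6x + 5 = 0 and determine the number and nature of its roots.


For ax^2 + bx + c = 0, discriminant D = b^2 - 4ac
Here a = 1, b = 6, c = 5
D = (6)^2 - 4(1)(5) = 36 - 20 = 16

D = 16 > 0 and is a perfect square (sqrt = 4)
The equation has 2 distinct real rational roots.

Discriminant = 16, 2 distinct real rational roots


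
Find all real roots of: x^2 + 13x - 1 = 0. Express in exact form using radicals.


Using the quadratic formula: x = (-b ± sqrt(b^2 - 4ac)) / (2a)
Here a = 1, b = 13, c = -1
Discriminant = b^2 - 4ac = 13^2 - 4(1)(-1) = 169 + 4 = 173
Since discriminant = 173 > 0, there are two real roots.
x = (-13 ± sqrt(173)) / 2
Numerically: x ≈ 0.0765 or x ≈ -13.0765

x = (-13 + sqrt(173)) / 2 or x = (-13 - sqrt(173)) / 2


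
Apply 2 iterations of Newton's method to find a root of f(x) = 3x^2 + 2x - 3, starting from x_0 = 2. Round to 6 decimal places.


Newton's method: x_(n+1) = x_n - f(x_n)/f'(x_n)
f(x) = 3x^2 + 2x - 3
f'(x) = 6x + 2

Iteration 1:
  f(2.000000) = 13.000000
  f'(2.000000) = 14.000000
  x_1 = 2.000000 - (13.000000)/(14.000000) = 1.071429

Iteration 2:
  f(1.071429) = 2.586735
  f'(1.071429) = 8.428571
  x_2 = 1.071429 - (2.586735)/(8.428571) = 0.764528

x_2 = 0.764528


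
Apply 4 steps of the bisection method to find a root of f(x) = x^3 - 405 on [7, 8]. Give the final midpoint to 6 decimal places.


f(x) = x^3 - 405
f(7) = -62 < 0
f(8) = 107 > 0

Step 1: midpoint = (7.000000 + 8.000000)/2 = 7.500000
  f(7.500000) = 16.875000
  f(mid) > 0, so root is in [7.000000, 7.500000]

Step 2: midpoint = (7.000000 + 7.500000)/2 = 7.250000
  f(7.250000) = -23.921875
  f(mid) < 0, so root is in [7.250000, 7.500000]

Step 3: midpoint = (7.250000 + 7.500000)/2 = 7.375000
  f(7.375000) = -3.869141
  f(mid) < 0, so root is in [7.375000, 7.500000]

Step 4: midpoint = (7.375000 + 7.500000)/2 = 7.437500
  f(7.437500) = 6.415771
  f(mid) > 0, so root is in [7.375000, 7.437500]

midpoint = 7.437500


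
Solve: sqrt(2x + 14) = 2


Square both sides: 2x + 14 = 2^2 = 4
2x = 4 - 14 = -10
x = -5
Check: sqrt(2*(-5) + 14) = sqrt(4) = 2 ✓

x = -5


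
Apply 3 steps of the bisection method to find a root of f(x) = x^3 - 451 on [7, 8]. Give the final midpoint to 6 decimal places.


f(x) = x^3 - 451
f(7) = -108 < 0
f(8) = 61 > 0

Step 1: midpoint = (7.000000 + 8.000000)/2 = 7.500000
  f(7.500000) = -29.125000
  f(mid) < 0, so root is in [7.500000, 8.000000]

Step 2: midpoint = (7.500000 + 8.000000)/2 = 7.750000
  f(7.750000) = 14.484375
  f(mid) > 0, so root is in [7.500000, 7.750000]

Step 3: midpoint = (7.500000 + 7.750000)/2 = 7.625000
  f(7.625000) = -7.677734
  f(mid) < 0, so root is in [7.625000, 7.750000]

midpoint = 7.625000


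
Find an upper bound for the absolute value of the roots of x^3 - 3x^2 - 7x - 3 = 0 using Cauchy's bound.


Cauchy's bound: all roots r satisfy |r| <= 1 + max(|a_i/a_n|) for i = 0,...,n-1
where a_n is the leading coefficient.

Coefficients: [1, -3, -7, -3]
Leading coefficient a_n = 1
Ratios |a_i/a_n|: 3, 7, 3
Maximum ratio: 7
Cauchy's bound: |r| <= 1 + 7 = 8

Upper bound = 8


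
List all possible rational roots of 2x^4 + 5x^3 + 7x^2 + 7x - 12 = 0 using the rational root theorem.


Rational root theorem: possible roots are ±p/q where:
  p divides the constant term (-12): p ∈ {1, 2, 3, 4, 6, 12}
  q divides the leading coefficient (2): q ∈ {1, 2}

All possible rational roots: -12, -6, -4, -3, -2, -3/2, -1, -1/2, 1/2, 1, 3/2, 2, 3, 4, 6, 12

-12, -6, -4, -3, -2, -3/2, -1, -1/2, 1/2, 1, 3/2, 2, 3, 4, 6, 12


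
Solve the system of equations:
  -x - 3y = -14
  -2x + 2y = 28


Using Cramer's rule:
Determinant D = (-1)(2) - (-2)(-3) = -2 - 6 = -8
Dx = (-14)(2) - (28)(-3) = -28 + 84 = 56
Dy = (-1)(28) - (-2)(-14) = -28 - 28 = -56
x = Dx/D = 56/-8 = -7
y = Dy/D = -56/-8 = 7

x = -7, y = 7


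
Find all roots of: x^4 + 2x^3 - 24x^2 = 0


The lowest-degree term is x^2, so x = 0 is a root with multiplicity 2. Factor out x^2:
  x^2 + 2x - 24 = 0
Solve the quadratic x^2 + 2x - 24 = 0: discriminant = 2^2 - 4(1)(-24) = 4 + 96 = 100.
sqrt(100) = 10, so x = (-2 ± 10)/2: x = 4 or x = -6.
Collecting all roots found:

x = -6, x = 0 (multiplicity 2), x = 4


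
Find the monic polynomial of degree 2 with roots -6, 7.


A monic polynomial with roots -6, 7 is:
p(x) = (x + 6)(x - 7)
After multiplying by (x + 6): x + 6
After multiplying by (x - 7): x^2 - x - 42

x^2 - x - 42


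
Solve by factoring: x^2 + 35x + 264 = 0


We need two numbers that multiply to 264 and add to 35.
Those numbers are 11 and 24 (since 11 * 24 = 264 and 11 + 24 = 35).
So x^2 + 35x + 264 = (x + 11)(x + 24) = 0
Setting each factor to zero: x = -11 or x = -24

x = -24, x = -11


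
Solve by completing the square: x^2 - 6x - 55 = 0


Start: x^2 - 6x - 55 = 0
Move constant: x^2 - 6x = 55
Half of -6 is -3, squared is 9
Add 9 to both sides: x^2 - 6x + 9 = 64
(x - 3)^2 = 64
x - 3 = ±8
x = 3 + 8 = 11 or x = 3 - 8 = -5

x = -5, x = 11


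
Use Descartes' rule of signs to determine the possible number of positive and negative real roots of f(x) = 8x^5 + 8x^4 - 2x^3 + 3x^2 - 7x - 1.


Descartes' rule of signs:

For positive roots, count sign changes in f(x) = 8x^5 + 8x^4 - 2x^3 + 3x^2 - 7x - 1:
Signs of coefficients: +, +, -, +, -, -
Number of sign changes: 3
Possible positive real roots: 3, 1

For negative roots, examine f(-x) = -8x^5 + 8x^4 + 2x^3 + 3x^2 + 7x - 1:
Signs of coefficients: -, +, +, +, +, -
Number of sign changes: 2
Possible negative real roots: 2, 0

Positive roots: 3 or 1; Negative roots: 2 or 0


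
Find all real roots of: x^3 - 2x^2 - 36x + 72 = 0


Let p(x) = x^3 - 2x^2 - 36x + 72. By the rational root theorem (leading coefficient 1), any rational root is an integer divisor of 72: try ±1, ±2, ... in turn.
Test x = 1: value = 35 ≠ 0.
Test x = -1: value = 105 ≠ 0.
Test x = 2: value = 0 ✓, so (x - 2) is a factor.
Synthetic division by (x - 2): bring down 1; 1(2) - 2 = 0; 0(2) - 36 = -36; (-36)(2) + 72 = 0 → quotient x^2 - 36, remainder 0.
Solve the quadratic x^2 - 36 = 0: discriminant = 0^2 - 4(1)(-36) = 0 + 144 = 144.
sqrt(144) = 12, so x = (0 ± 12)/2: x = 6 or x = -6.

x = -6, x = 2, x = 6


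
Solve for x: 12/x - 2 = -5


Subtract -2 from both sides: 12/x = -3
Multiply both sides by x: 12 = -3 * x
Divide by -3: x = -4

x = -4


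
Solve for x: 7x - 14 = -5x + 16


Starting with: 7x - 14 = -5x + 16
Move all x terms to left: (7 + 5)x = 16 + 14
Simplify: 12x = 30
Divide both sides by 12: x = 5/2

x = 5/2


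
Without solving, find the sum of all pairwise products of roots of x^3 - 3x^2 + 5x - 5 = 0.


By Vieta's formulas for x^3 + bx^2 + cx + d = 0:
  r1 + r2 + r3 = -b/a = 3
  r1*r2 + r1*r3 + r2*r3 = c/a = 5
  r1*r2*r3 = -d/a = 5


Sum of pairwise products = 5


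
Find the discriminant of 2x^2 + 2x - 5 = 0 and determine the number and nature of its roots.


For ax^2 + bx + c = 0, discriminant D = b^2 - 4ac
Here a = 2, b = 2, c = -5
D = (2)^2 - 4(2)(-5) = 4 + 40 = 44

D = 44 > 0 but not a perfect square
The equation has 2 distinct real irrational roots.

Discriminant = 44, 2 distinct real irrational roots


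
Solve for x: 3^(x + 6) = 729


Express both sides with the same base.
729 = 3^6
Since the bases match, equate exponents: x + 6 = 6
So x = 6 - (6) = 0

x = 0


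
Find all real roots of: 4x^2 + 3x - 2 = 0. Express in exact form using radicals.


Using the quadratic formula: x = (-b ± sqrt(b^2 - 4ac)) / (2a)
Here a = 4, b = 3, c = -2
Discriminant = b^2 - 4ac = 3^2 - 4(4)(-2) = 9 + 32 = 41
Since discriminant = 41 > 0, there are two real roots.
x = (-3 ± sqrt(41)) / 8
Numerically: x ≈ 0.4254 or x ≈ -1.1754

x = (-3 + sqrt(41)) / 8 or x = (-3 - sqrt(41)) / 8


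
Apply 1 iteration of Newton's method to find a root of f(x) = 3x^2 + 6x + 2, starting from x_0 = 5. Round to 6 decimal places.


Newton's method: x_(n+1) = x_n - f(x_n)/f'(x_n)
f(x) = 3x^2 + 6x + 2
f'(x) = 6x + 6

Iteration 1:
  f(5.000000) = 107.000000
  f'(5.000000) = 36.000000
  x_1 = 5.000000 - (107.000000)/(36.000000) = 2.027778

x_1 = 2.027778


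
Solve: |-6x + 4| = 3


An absolute value equation |expr| = 3 gives two cases:
Case 1: -6x + 4 = 3
  -6x = -1, so x = 1/6
Case 2: -6x + 4 = -3
  -6x = -7, so x = 7/6

x = 1/6, x = 7/6


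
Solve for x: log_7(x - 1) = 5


Convert to exponential form: x - 1 = 7^5 = 16807
x = 16807 + 1 = 16808
Check: log_7(16808 - 1) = log_7(16807) = log_7(16807) = 5 ✓

x = 16808


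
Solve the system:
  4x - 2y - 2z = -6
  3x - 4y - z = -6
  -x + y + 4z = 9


Using Cramer's rule. Expand each determinant along the first row.
D  = 4*[(-4)*4 - (-1)*1] - (-2)*[3*4 - (-1)*(-1)] + (-2)*[3*1 - (-4)*(-1)]
  = 4*(-15) - (-2)*(11) + (-2)*(-1) = -36
Dx = (-6)*[(-4)*4 - (-1)*1] - (-2)*[(-6)*4 - (-1)*9] + (-2)*[(-6)*1 - (-4)*9]
  = (-6)*(-15) - (-2)*(-15) + (-2)*(30) = 0
Dy = 4*[(-6)*4 - (-1)*9] - (-6)*[3*4 - (-1)*(-1)] + (-2)*[3*9 - (-6)*(-1)]
  = 4*(-15) - (-6)*(11) + (-2)*(21) = -36
Dz = 4*[(-4)*9 - (-6)*1] - (-2)*[3*9 - (-6)*(-1)] + (-6)*[3*1 - (-4)*(-1)]
  = 4*(-30) - (-2)*(21) + (-6)*(-1) = -72
x = Dx/D = 0/-36 = 0, y = Dy/D = -36/-36 = 1, z = Dz/D = -72/-36 = 2
Check eq1: (4)(0) + (-2)(1) + (-2)(2) = -6 = -6 ✓
Check eq2: (3)(0) + (-4)(1) + (-1)(2) = -6 = -6 ✓
Check eq3: (-1)(0) + (1)(1) + (4)(2) = 9 = 9 ✓

x = 0, y = 1, z = 2


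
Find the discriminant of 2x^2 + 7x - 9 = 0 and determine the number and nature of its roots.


For ax^2 + bx + c = 0, discriminant D = b^2 - 4ac
Here a = 2, b = 7, c = -9
D = (7)^2 - 4(2)(-9) = 49 + 72 = 121

D = 121 > 0 and is a perfect square (sqrt = 11)
The equation has 2 distinct real rational roots.

Discriminant = 121, 2 distinct real rational roots


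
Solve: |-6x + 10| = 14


An absolute value equation |expr| = 14 gives two cases:
Case 1: -6x + 10 = 14
  -6x = 4, so x = -2/3
Case 2: -6x + 10 = -14
  -6x = -24, so x = 4

x = -2/3, x = 4


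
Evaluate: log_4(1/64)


We need the exponent such that 4^? = 1/64
4^(-3) = 1/4^3 = 1/64
Therefore log_4(1/64) = -3

-3


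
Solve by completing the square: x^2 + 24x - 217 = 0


Start: x^2 + 24x - 217 = 0
Move constant: x^2 + 24x = 217
Half of 24 is 12, squared is 144
Add 144 to both sides: x^2 + 24x + 144 = 361
(x + 12)^2 = 361
x + 12 = ±19
x = -12 + 19 = 7 or x = -12 - 19 = -31

x = -31, x = 7


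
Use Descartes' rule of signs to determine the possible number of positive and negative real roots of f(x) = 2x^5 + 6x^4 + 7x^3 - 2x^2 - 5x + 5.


Descartes' rule of signs:

For positive roots, count sign changes in f(x) = 2x^5 + 6x^4 + 7x^3 - 2x^2 - 5x + 5:
Signs of coefficients: +, +, +, -, -, +
Number of sign changes: 2
Possible positive real roots: 2, 0

For negative roots, examine f(-x) = -2x^5 + 6x^4 - 7x^3 - 2x^2 + 5x + 5:
Signs of coefficients: -, +, -, -, +, +
Number of sign changes: 3
Possible negative real roots: 3, 1

Positive roots: 2 or 0; Negative roots: 3 or 1


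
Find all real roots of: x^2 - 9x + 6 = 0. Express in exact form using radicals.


Using the quadratic formula: x = (-b ± sqrt(b^2 - 4ac)) / (2a)
Here a = 1, b = -9, c = 6
Discriminant = b^2 - 4ac = (-9)^2 - 4(1)(6) = 81 - 24 = 57
Since discriminant = 57 > 0, there are two real roots.
x = (9 ± sqrt(57)) / 2
Numerically: x ≈ 8.2749 or x ≈ 0.7251

x = (9 + sqrt(57)) / 2 or x = (9 - sqrt(57)) / 2


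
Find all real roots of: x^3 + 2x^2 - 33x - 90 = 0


Let p(x) = x^3 + 2x^2 - 33x - 90. By the rational root theorem (leading coefficient 1), any rational root is an integer divisor of 90: try ±1, ±2, ... in turn.
Test x = 1: value = -120 ≠ 0.
Test x = -1: value = -56 ≠ 0.
Test x = 2: value = -140 ≠ 0.
Test x = -2: value = -24 ≠ 0.
Test x = 3: value = -144 ≠ 0.
Test x = -3: value = 0 ✓, so (x + 3) is a factor.
Synthetic division by (x + 3): bring down 1; 1(-3) + 2 = -1; (-1)(-3) - 33 = -30; (-30)(-3) - 90 = 0 → quotient x^2 - x - 30, remainder 0.
Solve the quadratic x^2 - x - 30 = 0: discriminant = (-1)^2 - 4(1)(-30) = 1 + 120 = 121.
sqrt(121) = 11, so x = (1 ± 11)/2: x = 6 or x = -5.

x = -5, x = -3, x = 6


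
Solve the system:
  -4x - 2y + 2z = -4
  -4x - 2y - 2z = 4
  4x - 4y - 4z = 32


Using Cramer's rule. Expand each determinant along the first row.
D  = (-4)*[(-2)*(-4) - (-2)*(-4)] - (-2)*[(-4)*(-4) - (-2)*4] + 2*[(-4)*(-4) - (-2)*4]
  = (-4)*(0) - (-2)*(24) + 2*(24) = 96
Dx = (-4)*[(-2)*(-4) - (-2)*(-4)] - (-2)*[4*(-4) - (-2)*32] + 2*[4*(-4) - (-2)*32]
  = (-4)*(0) - (-2)*(48) + 2*(48) = 192
Dy = (-4)*[4*(-4) - (-2)*32] - (-4)*[(-4)*(-4) - (-2)*4] + 2*[(-4)*32 - 4*4]
  = (-4)*(48) - (-4)*(24) + 2*(-144) = -384
Dz = (-4)*[(-2)*32 - 4*(-4)] - (-2)*[(-4)*32 - 4*4] + (-4)*[(-4)*(-4) - (-2)*4]
  = (-4)*(-48) - (-2)*(-144) + (-4)*(24) = -192
x = Dx/D = 192/96 = 2, y = Dy/D = -384/96 = -4, z = Dz/D = -192/96 = -2
Check eq1: (-4)(2) + (-2)(-4) + (2)(-2) = -4 = -4 ✓
Check eq2: (-4)(2) + (-2)(-4) + (-2)(-2) = 4 = 4 ✓
Check eq3: (4)(2) + (-4)(-4) + (-4)(-2) = 32 = 32 ✓

x = 2, y = -4, z = -2


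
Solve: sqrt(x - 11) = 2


Square both sides: x - 11 = 2^2 = 4
x = 4 + 11 = 15
x = 15
Check: sqrt(1*15 - 11) = sqrt(4) = 2 ✓

x = 15


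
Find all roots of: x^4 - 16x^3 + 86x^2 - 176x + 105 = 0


Let p(x) = x^4 - 16x^3 + 86x^2 - 176x + 105. By the rational root theorem (leading coefficient 1), any rational root is an integer divisor of 105: try ±1, ±2, ... in turn.
Test x = 1: value = 0 ✓, so (x - 1) is a factor.
Synthetic division by (x - 1): bring down 1; 1(1) - 16 = -15; (-15)(1) + 86 = 71; 71(1) - 176 = -105; (-105)(1) + 105 = 0 → quotient x^3 - 15x^2 + 71x - 105, remainder 0.
Continue with the quotient x^3 - 15x^2 + 71x - 105 (candidates must divide 105; re-test x = 1 first in case it repeats).
Test x = 1: value = -48 ≠ 0.
Test x = -1: value = -192 ≠ 0.
Test x = 3: value = 0 ✓, so (x - 3) is a factor.
Synthetic division by (x - 3): bring down 1; 1(3) - 15 = -12; (-12)(3) + 71 = 35; 35(3) - 105 = 0 → quotient x^2 - 12x + 35, remainder 0.
Solve the quadratic x^2 - 12x + 35 = 0: discriminant = (-12)^2 - 4(1)(35) = 144 - 140 = 4.
sqrt(4) = 2, so x = (12 ± 2)/2: x = 7 or x = 5.
Collecting all roots found:

x = 1, x = 3, x = 5, x = 7


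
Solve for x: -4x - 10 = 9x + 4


Starting with: -4x - 10 = 9x + 4
Move all x terms to left: (-4 - 9)x = 4 + 10
Simplify: -13x = 14
Divide both sides by -13: x = -14/13

x = -14/13


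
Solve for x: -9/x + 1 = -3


Subtract 1 from both sides: -9/x = -4
Multiply both sides by x: -9 = -4 * x
Divide by -4: x = 9/4

x = 9/4


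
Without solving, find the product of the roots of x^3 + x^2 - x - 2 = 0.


By Vieta's formulas for x^3 + bx^2 + cx + d = 0:
  r1 + r2 + r3 = -b/a = -1
  r1*r2 + r1*r3 + r2*r3 = c/a = -1
  r1*r2*r3 = -d/a = 2


Product = 2


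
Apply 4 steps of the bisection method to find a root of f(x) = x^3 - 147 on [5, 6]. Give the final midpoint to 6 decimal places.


f(x) = x^3 - 147
f(5) = -22 < 0
f(6) = 69 > 0

Step 1: midpoint = (5.000000 + 6.000000)/2 = 5.500000
  f(5.500000) = 19.375000
  f(mid) > 0, so root is in [5.000000, 5.500000]

Step 2: midpoint = (5.000000 + 5.500000)/2 = 5.250000
  f(5.250000) = -2.296875
  f(mid) < 0, so root is in [5.250000, 5.500000]

Step 3: midpoint = (5.250000 + 5.500000)/2 = 5.375000
  f(5.375000) = 8.287109
  f(mid) > 0, so root is in [5.250000, 5.375000]

Step 4: midpoint = (5.250000 + 5.375000)/2 = 5.312500
  f(5.312500) = 2.932861
  f(mid) > 0, so root is in [5.250000, 5.312500]

midpoint = 5.312500


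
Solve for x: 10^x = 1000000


Express both sides with the same base.
1000000 = 10^6
Since the bases match: x = 6

x = 6


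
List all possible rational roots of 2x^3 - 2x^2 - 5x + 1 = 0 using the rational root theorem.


Rational root theorem: possible roots are ±p/q where:
  p divides the constant term (1): p ∈ {1}
  q divides the leading coefficient (2): q ∈ {1, 2}

All possible rational roots: -1, -1/2, 1/2, 1

-1, -1/2, 1/2, 1


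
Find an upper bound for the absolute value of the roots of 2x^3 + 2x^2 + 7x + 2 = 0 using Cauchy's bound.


Cauchy's bound: all roots r satisfy |r| <= 1 + max(|a_i/a_n|) for i = 0,...,n-1
where a_n is the leading coefficient.

Coefficients: [2, 2, 7, 2]
Leading coefficient a_n = 2
Ratios |a_i/a_n|: 1, 7/2, 1
Maximum ratio: 7/2
Cauchy's bound: |r| <= 1 + 7/2 = 9/2

Upper bound = 9/2


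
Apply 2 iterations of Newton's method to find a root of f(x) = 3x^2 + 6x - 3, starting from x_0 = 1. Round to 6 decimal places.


Newton's method: x_(n+1) = x_n - f(x_n)/f'(x_n)
f(x) = 3x^2 + 6x - 3
f'(x) = 6x + 6

Iteration 1:
  f(1.000000) = 6.000000
  f'(1.000000) = 12.000000
  x_1 = 1.000000 - (6.000000)/(12.000000) = 0.500000

Iteration 2:
  f(0.500000) = 0.750000
  f'(0.500000) = 9.000000
  x_2 = 0.500000 - (0.750000)/(9.000000) = 0.416667

x_2 = 0.416667


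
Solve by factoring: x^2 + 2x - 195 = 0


We need two numbers that multiply to -195 and add to 2.
Those numbers are -13 and 15 (since (-13) * 15 = -195 and (-13) + 15 = 2).
So x^2 + 2x - 195 = (x - 13)(x + 15) = 0
Setting each factor to zero: x = 13 or x = -15

x = -15, x = 13


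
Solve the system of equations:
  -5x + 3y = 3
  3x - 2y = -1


Using Cramer's rule:
Determinant D = (-5)(-2) - (3)(3) = 10 - 9 = 1
Dx = (3)(-2) - (-1)(3) = -6 + 3 = -3
Dy = (-5)(-1) - (3)(3) = 5 - 9 = -4
x = Dx/D = -3/1 = -3
y = Dy/D = -4/1 = -4

x = -3, y = -4


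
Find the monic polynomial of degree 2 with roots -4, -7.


A monic polynomial with roots -4, -7 is:
p(x) = (x + 4)(x + 7)
After multiplying by (x + 4): x + 4
After multiplying by (x + 7): x^2 + 11x + 28

x^2 + 11x + 28


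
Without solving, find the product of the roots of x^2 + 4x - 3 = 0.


By Vieta's formulas for ax^2 + bx + c = 0:
  Sum of roots = -b/a
  Product of roots = c/a

Here a = 1, b = 4, c = -3
Sum = -(4)/1 = -4
Product = -3/1 = -3

Product = -3


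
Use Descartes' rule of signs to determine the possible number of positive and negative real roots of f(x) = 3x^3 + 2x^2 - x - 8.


Descartes' rule of signs:

For positive roots, count sign changes in f(x) = 3x^3 + 2x^2 - x - 8:
Signs of coefficients: +, +, -, -
Number of sign changes: 1
Possible positive real roots: 1

For negative roots, examine f(-x) = -3x^3 + 2x^2 + x - 8:
Signs of coefficients: -, +, +, -
Number of sign changes: 2
Possible negative real roots: 2, 0

Positive roots: 1; Negative roots: 2 or 0


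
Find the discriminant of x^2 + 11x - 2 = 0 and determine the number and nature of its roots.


For ax^2 + bx + c = 0, discriminant D = b^2 - 4ac
Here a = 1, b = 11, c = -2
D = (11)^2 - 4(1)(-2) = 121 + 8 = 129

D = 129 > 0 but not a perfect square
The equation has 2 distinct real irrational roots.

Discriminant = 129, 2 distinct real irrational roots


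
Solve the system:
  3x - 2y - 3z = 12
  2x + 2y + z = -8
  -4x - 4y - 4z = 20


Using Cramer's rule. Expand each determinant along the first row.
D  = 3*[2*(-4) - 1*(-4)] - (-2)*[2*(-4) - 1*(-4)] + (-3)*[2*(-4) - 2*(-4)]
  = 3*(-4) - (-2)*(-4) + (-3)*(0) = -20
Dx = 12*[2*(-4) - 1*(-4)] - (-2)*[(-8)*(-4) - 1*20] + (-3)*[(-8)*(-4) - 2*20]
  = 12*(-4) - (-2)*(12) + (-3)*(-8) = 0
Dy = 3*[(-8)*(-4) - 1*20] - 12*[2*(-4) - 1*(-4)] + (-3)*[2*20 - (-8)*(-4)]
  = 3*(12) - 12*(-4) + (-3)*(8) = 60
Dz = 3*[2*20 - (-8)*(-4)] - (-2)*[2*20 - (-8)*(-4)] + 12*[2*(-4) - 2*(-4)]
  = 3*(8) - (-2)*(8) + 12*(0) = 40
x = Dx/D = 0/-20 = 0, y = Dy/D = 60/-20 = -3, z = Dz/D = 40/-20 = -2
Check eq1: (3)(0) + (-2)(-3) + (-3)(-2) = 12 = 12 ✓
Check eq2: (2)(0) + (2)(-3) + (1)(-2) = -8 = -8 ✓
Check eq3: (-4)(0) + (-4)(-3) + (-4)(-2) = 20 = 20 ✓

x = 0, y = -3, z = -2


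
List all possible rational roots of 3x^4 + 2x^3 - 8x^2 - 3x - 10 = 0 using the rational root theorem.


Rational root theorem: possible roots are ±p/q where:
  p divides the constant term (-10): p ∈ {1, 2, 5, 10}
  q divides the leading coefficient (3): q ∈ {1, 3}

All possible rational roots: -10, -5, -10/3, -2, -5/3, -1, -2/3, -1/3, 1/3, 2/3, 1, 5/3, 2, 10/3, 5, 10

-10, -5, -10/3, -2, -5/3, -1, -2/3, -1/3, 1/3, 2/3, 1, 5/3, 2, 10/3, 5, 10


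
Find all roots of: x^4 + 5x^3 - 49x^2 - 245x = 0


The constant term is 0, so x = 0 is a root. Factor out x:
  x^3 + 5x^2 - 49x - 245 = 0
Let p(x) = x^3 + 5x^2 - 49x - 245. By the rational root theorem (leading coefficient 1), any rational root is an integer divisor of 245: try ±1, ±2, ... in turn.
Test x = 1: value = -288 ≠ 0.
Test x = -1: value = -192 ≠ 0.
Test x = 5: value = -240 ≠ 0.
Test x = -5: value = 0 ✓, so (x + 5) is a factor.
Synthetic division by (x + 5): bring down 1; 1(-5) + 5 = 0; 0(-5) - 49 = -49; (-49)(-5) - 245 = 0 → quotient x^2 - 49, remainder 0.
Solve the quadratic x^2 - 49 = 0: discriminant = 0^2 - 4(1)(-49) = 0 + 196 = 196.
sqrt(196) = 14, so x = (0 ± 14)/2: x = 7 or x = -7.
Collecting all roots found:

x = -7, x = -5, x = 0, x = 7


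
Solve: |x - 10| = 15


An absolute value equation |expr| = 15 gives two cases:
Case 1: x - 10 = 15
  x = 25, so x = 25
Case 2: x - 10 = -15
  x = -5, so x = -5

x = -5, x = 25


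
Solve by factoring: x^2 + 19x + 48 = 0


We need two numbers that multiply to 48 and add to 19.
Those numbers are 16 and 3 (since 16 * 3 = 48 and 16 + 3 = 19).
So x^2 + 19x + 48 = (x + 16)(x + 3) = 0
Setting each factor to zero: x = -16 or x = -3

x = -16, x = -3


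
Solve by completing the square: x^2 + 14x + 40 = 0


Start: x^2 + 14x + 40 = 0
Move constant: x^2 + 14x = -40
Half of 14 is 7, squared is 49
Add 49 to both sides: x^2 + 14x + 49 = 9
(x + 7)^2 = 9
x + 7 = ±3
x = -7 + 3 = -4 or x = -7 - 3 = -10

x = -10, x = -4


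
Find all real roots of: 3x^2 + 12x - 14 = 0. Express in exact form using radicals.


Using the quadratic formula: x = (-b ± sqrt(b^2 - 4ac)) / (2a)
Here a = 3, b = 12, c = -14
Discriminant = b^2 - 4ac = 12^2 - 4(3)(-14) = 144 + 168 = 312
Since discriminant = 312 > 0, there are two real roots.
x = (-12 ± 2*sqrt(78)) / 6
Simplifying: x = (-6 ± sqrt(78)) / 3
Numerically: x ≈ 0.9439 or x ≈ -4.9439

x = (-6 + sqrt(78)) / 3 or x = (-6 - sqrt(78)) / 3


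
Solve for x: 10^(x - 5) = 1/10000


Express both sides with the same base.
1/10000 = 10^(-4)
Since the bases match, equate exponents: x - 5 = -4
So x = -4 - (-5) = 1

x = 1


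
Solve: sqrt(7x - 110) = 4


Square both sides: 7x - 110 = 4^2 = 16
7x = 16 + 110 = 126
x = 18
Check: sqrt(7*18 - 110) = sqrt(16) = 4 ✓

x = 18


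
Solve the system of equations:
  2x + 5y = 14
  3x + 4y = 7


Using Cramer's rule:
Determinant D = (2)(4) - (3)(5) = 8 - 15 = -7
Dx = (14)(4) - (7)(5) = 56 - 35 = 21
Dy = (2)(7) - (3)(14) = 14 - 42 = -28
x = Dx/D = 21/-7 = -3
y = Dy/D = -28/-7 = 4

x = -3, y = 4


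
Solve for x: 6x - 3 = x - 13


Starting with: 6x - 3 = x - 13
Move all x terms to left: (6 - 1)x = -13 + 3
Simplify: 5x = -10
Divide both sides by 5: x = -2

x = -2


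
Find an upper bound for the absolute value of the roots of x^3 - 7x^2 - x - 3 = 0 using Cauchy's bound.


Cauchy's bound: all roots r satisfy |r| <= 1 + max(|a_i/a_n|) for i = 0,...,n-1
where a_n is the leading coefficient.

Coefficients: [1, -7, -1, -3]
Leading coefficient a_n = 1
Ratios |a_i/a_n|: 7, 1, 3
Maximum ratio: 7
Cauchy's bound: |r| <= 1 + 7 = 8

Upper bound = 8


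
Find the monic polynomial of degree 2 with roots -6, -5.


A monic polynomial with roots -6, -5 is:
p(x) = (x + 6)(x + 5)
After multiplying by (x + 6): x + 6
After multiplying by (x + 5): x^2 + 11x + 30

x^2 + 11x + 30


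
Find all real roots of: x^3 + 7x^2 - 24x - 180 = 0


Let p(x) = x^3 + 7x^2 - 24x - 180. By the rational root theorem (leading coefficient 1), any rational root is an integer divisor of 180: try ±1, ±2, ... in turn.
Test x = 1: value = -196 ≠ 0.
Test x = -1: value = -150 ≠ 0.
Test x = 2: value = -192 ≠ 0.
Test x = -2: value = -112 ≠ 0.
Test x = 3: value = -162 ≠ 0.
Test x = -3: value = -72 ≠ 0.
Test x = 4: value = -100 ≠ 0.
Test x = -4: value = -36 ≠ 0.
Test x = 5: value = 0 ✓, so (x - 5) is a factor.
Synthetic division by (x - 5): bring down 1; 1(5) + 7 = 12; 12(5) - 24 = 36; 36(5) - 180 = 0 → quotient x^2 + 12x + 36, remainder 0.
Solve the quadratic x^2 + 12x + 36 = 0: discriminant = 12^2 - 4(1)(36) = 144 - 144 = 0.
Discriminant = 0, so a double root: x = -12/2 = -6.

x = -6 (multiplicity 2), x = 5


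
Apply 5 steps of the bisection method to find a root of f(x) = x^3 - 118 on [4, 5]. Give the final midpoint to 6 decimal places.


f(x) = x^3 - 118
f(4) = -54 < 0
f(5) = 7 > 0

Step 1: midpoint = (4.000000 + 5.000000)/2 = 4.500000
  f(4.500000) = -26.875000
  f(mid) < 0, so root is in [4.500000, 5.000000]

Step 2: midpoint = (4.500000 + 5.000000)/2 = 4.750000
  f(4.750000) = -10.828125
  f(mid) < 0, so root is in [4.750000, 5.000000]

Step 3: midpoint = (4.750000 + 5.000000)/2 = 4.875000
  f(4.875000) = -2.142578
  f(mid) < 0, so root is in [4.875000, 5.000000]

Step 4: midpoint = (4.875000 + 5.000000)/2 = 4.937500
  f(4.937500) = 2.370850
  f(mid) > 0, so root is in [4.875000, 4.937500]

Step 5: midpoint = (4.875000 + 4.937500)/2 = 4.906250
  f(4.906250) = 0.099762
  f(mid) > 0, so root is in [4.875000, 4.906250]

midpoint = 4.906250


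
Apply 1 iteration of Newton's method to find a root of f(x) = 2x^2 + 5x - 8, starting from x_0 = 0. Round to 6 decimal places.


Newton's method: x_(n+1) = x_n - f(x_n)/f'(x_n)
f(x) = 2x^2 + 5x - 8
f'(x) = 4x + 5

Iteration 1:
  f(0.000000) = -8.000000
  f'(0.000000) = 5.000000
  x_1 = 0.000000 - (-8.000000)/(5.000000) = 1.600000

x_1 = 1.600000


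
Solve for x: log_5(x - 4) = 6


Convert to exponential form: x - 4 = 5^6 = 15625
x = 15625 + 4 = 15629
Check: log_5(15629 - 4) = log_5(15625) = log_5(15625) = 6 ✓

x = 15629


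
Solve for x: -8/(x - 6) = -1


Multiply both sides by (x - 6): -8 = -1(x - 6)
Distribute: -8 = -x + 6
-x = -8 - 6 = -14
x = 14

x = 14


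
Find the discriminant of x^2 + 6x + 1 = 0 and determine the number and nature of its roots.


For ax^2 + bx + c = 0, discriminant D = b^2 - 4ac
Here a = 1, b = 6, c = 1
D = (6)^2 - 4(1)(1) = 36 - 4 = 32

D = 32 > 0 but not a perfect square
The equation has 2 distinct real irrational roots.

Discriminant = 32, 2 distinct real irrational roots


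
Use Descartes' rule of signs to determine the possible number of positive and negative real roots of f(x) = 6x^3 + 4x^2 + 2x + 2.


Descartes' rule of signs:

For positive roots, count sign changes in f(x) = 6x^3 + 4x^2 + 2x + 2:
Signs of coefficients: +, +, +, +
Number of sign changes: 0
Possible positive real roots: 0

For negative roots, examine f(-x) = -6x^3 + 4x^2 - 2x + 2:
Signs of coefficients: -, +, -, +
Number of sign changes: 3
Possible negative real roots: 3, 1

Positive roots: 0; Negative roots: 3 or 1


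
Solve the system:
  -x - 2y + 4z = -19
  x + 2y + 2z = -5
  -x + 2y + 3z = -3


Using Cramer's rule. Expand each determinant along the first row.
D  = (-1)*[2*3 - 2*2] - (-2)*[1*3 - 2*(-1)] + 4*[1*2 - 2*(-1)]
  = (-1)*(2) - (-2)*(5) + 4*(4) = 24
Dx = (-19)*[2*3 - 2*2] - (-2)*[(-5)*3 - 2*(-3)] + 4*[(-5)*2 - 2*(-3)]
  = (-19)*(2) - (-2)*(-9) + 4*(-4) = -72
Dy = (-1)*[(-5)*3 - 2*(-3)] - (-19)*[1*3 - 2*(-1)] + 4*[1*(-3) - (-5)*(-1)]
  = (-1)*(-9) - (-19)*(5) + 4*(-8) = 72
Dz = (-1)*[2*(-3) - (-5)*2] - (-2)*[1*(-3) - (-5)*(-1)] + (-19)*[1*2 - 2*(-1)]
  = (-1)*(4) - (-2)*(-8) + (-19)*(4) = -96
x = Dx/D = -72/24 = -3, y = Dy/D = 72/24 = 3, z = Dz/D = -96/24 = -4
Check eq1: (-1)(-3) + (-2)(3) + (4)(-4) = -19 = -19 ✓
Check eq2: (1)(-3) + (2)(3) + (2)(-4) = -5 = -5 ✓
Check eq3: (-1)(-3) + (2)(3) + (3)(-4) = -3 = -3 ✓

x = -3, y = 3, z = -4


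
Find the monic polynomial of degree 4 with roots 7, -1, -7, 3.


A monic polynomial with roots 7, -1, -7, 3 is:
p(x) = (x - 7)(x + 1)(x + 7)(x - 3)
After multiplying by (x - 7): x - 7
After multiplying by (x + 1): x^2 - 6x - 7
After multiplying by (x + 7): x^3 + x^2 - 49x - 49
After multiplying by (x - 3): x^4 - 2x^3 - 52x^2 + 98x + 147

x^4 - 2x^3 - 52x^2 + 98x + 147


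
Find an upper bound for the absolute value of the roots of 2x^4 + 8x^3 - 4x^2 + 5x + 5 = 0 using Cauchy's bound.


Cauchy's bound: all roots r satisfy |r| <= 1 + max(|a_i/a_n|) for i = 0,...,n-1
where a_n is the leading coefficient.

Coefficients: [2, 8, -4, 5, 5]
Leading coefficient a_n = 2
Ratios |a_i/a_n|: 4, 2, 5/2, 5/2
Maximum ratio: 4
Cauchy's bound: |r| <= 1 + 4 = 5

Upper bound = 5


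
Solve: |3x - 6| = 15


An absolute value equation |expr| = 15 gives two cases:
Case 1: 3x - 6 = 15
  3x = 21, so x = 7
Case 2: 3x - 6 = -15
  3x = -9, so x = -3

x = -3, x = 7


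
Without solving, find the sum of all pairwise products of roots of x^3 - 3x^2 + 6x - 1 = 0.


By Vieta's formulas for x^3 + bx^2 + cx + d = 0:
  r1 + r2 + r3 = -b/a = 3
  r1*r2 + r1*r3 + r2*r3 = c/a = 6
  r1*r2*r3 = -d/a = 1


Sum of pairwise products = 6


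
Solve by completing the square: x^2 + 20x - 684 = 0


Start: x^2 + 20x - 684 = 0
Move constant: x^2 + 20x = 684
Half of 20 is 10, squared is 100
Add 100 to both sides: x^2 + 20x + 100 = 784
(x + 10)^2 = 784
x + 10 = ±28
x = -10 + 28 = 18 or x = -10 - 28 = -38

x = -38, x = 18


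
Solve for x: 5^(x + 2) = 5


Express both sides with the same base.
5 = 5^1
Since the bases match, equate exponents: x + 2 = 1
So x = 1 - (2) = -1

x = -1


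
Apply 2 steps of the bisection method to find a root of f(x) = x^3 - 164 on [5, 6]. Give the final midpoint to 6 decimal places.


f(x) = x^3 - 164
f(5) = -39 < 0
f(6) = 52 > 0

Step 1: midpoint = (5.000000 + 6.000000)/2 = 5.500000
  f(5.500000) = 2.375000
  f(mid) > 0, so root is in [5.000000, 5.500000]

Step 2: midpoint = (5.000000 + 5.500000)/2 = 5.250000
  f(5.250000) = -19.296875
  f(mid) < 0, so root is in [5.250000, 5.500000]

midpoint = 5.250000


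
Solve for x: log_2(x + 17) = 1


Convert to exponential form: x + 17 = 2^1 = 2
x = 2 - 17 = -15
Check: log_2(-15 + 17) = log_2(2) = log_2(2) = 1 ✓

x = -15


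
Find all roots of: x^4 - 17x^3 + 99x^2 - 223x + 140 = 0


Let p(x) = x^4 - 17x^3 + 99x^2 - 223x + 140. By the rational root theorem (leading coefficient 1), any rational root is an integer divisor of 140: try ±1, ±2, ... in turn.
Test x = 1: value = 0 ✓, so (x - 1) is a factor.
Synthetic division by (x - 1): bring down 1; 1(1) - 17 = -16; (-16)(1) + 99 = 83; 83(1) - 223 = -140; (-140)(1) + 140 = 0 → quotient x^3 - 16x^2 + 83x - 140, remainder 0.
Continue with the quotient x^3 - 16x^2 + 83x - 140 (candidates must divide 140; re-test x = 1 first in case it repeats).
Test x = 1: value = -72 ≠ 0.
Test x = -1: value = -240 ≠ 0.
Test x = 2: value = -30 ≠ 0.
Test x = -2: value = -378 ≠ 0.
Test x = 4: value = 0 ✓, so (x - 4) is a factor.
Synthetic division by (x - 4): bring down 1; 1(4) - 16 = -12; (-12)(4) + 83 = 35; 35(4) - 140 = 0 → quotient x^2 - 12x + 35, remainder 0.
Solve the quadratic x^2 - 12x + 35 = 0: discriminant = (-12)^2 - 4(1)(35) = 144 - 140 = 4.
sqrt(4) = 2, so x = (12 ± 2)/2: x = 7 or x = 5.
Collecting all roots found:

x = 1, x = 4, x = 5, x = 7


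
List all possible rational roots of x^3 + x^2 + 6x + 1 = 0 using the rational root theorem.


Rational root theorem: possible roots are ±p/q where:
  p divides the constant term (1): p ∈ {1}
  q divides the leading coefficient (1): q ∈ {1}

All possible rational roots: -1, 1

-1, 1


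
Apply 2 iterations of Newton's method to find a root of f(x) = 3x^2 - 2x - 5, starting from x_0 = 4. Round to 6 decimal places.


Newton's method: x_(n+1) = x_n - f(x_n)/f'(x_n)
f(x) = 3x^2 - 2x - 5
f'(x) = 6x - 2

Iteration 1:
  f(4.000000) = 35.000000
  f'(4.000000) = 22.000000
  x_1 = 4.000000 - (35.000000)/(22.000000) = 2.409091

Iteration 2:
  f(2.409091) = 7.592975
  f'(2.409091) = 12.454545
  x_2 = 2.409091 - (7.592975)/(12.454545) = 1.799436

x_2 = 1.799436


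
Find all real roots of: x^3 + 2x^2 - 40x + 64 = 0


Let p(x) = x^3 + 2x^2 - 40x + 64. By the rational root theorem (leading coefficient 1), any rational root is an integer divisor of 64: try ±1, ±2, ... in turn.
Test x = 1: value = 27 ≠ 0.
Test x = -1: value = 105 ≠ 0.
Test x = 2: value = 0 ✓, so (x - 2) is a factor.
Synthetic division by (x - 2): bring down 1; 1(2) + 2 = 4; 4(2) - 40 = -32; (-32)(2) + 64 = 0 → quotient x^2 + 4x - 32, remainder 0.
Solve the quadratic x^2 + 4x - 32 = 0: discriminant = 4^2 - 4(1)(-32) = 16 + 128 = 144.
sqrt(144) = 12, so x = (-4 ± 12)/2: x = 4 or x = -8.

x = -8, x = 2, x = 4


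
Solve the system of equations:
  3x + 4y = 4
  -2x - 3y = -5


Using Cramer's rule:
Determinant D = (3)(-3) - (-2)(4) = -9 + 8 = -1
Dx = (4)(-3) - (-5)(4) = -12 + 20 = 8
Dy = (3)(-5) - (-2)(4) = -15 + 8 = -7
x = Dx/D = 8/-1 = -8
y = Dy/D = -7/-1 = 7

x = -8, y = 7


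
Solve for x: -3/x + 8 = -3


Subtract 8 from both sides: -3/x = -11
Multiply both sides by x: -3 = -11 * x
Divide by -11: x = 3/11

x = 3/11


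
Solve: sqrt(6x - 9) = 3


Square both sides: 6x - 9 = 3^2 = 9
6x = 9 + 9 = 18
x = 3
Check: sqrt(6*3 - 9) = sqrt(9) = 3 ✓

x = 3


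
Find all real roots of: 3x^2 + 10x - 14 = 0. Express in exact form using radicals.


Using the quadratic formula: x = (-b ± sqrt(b^2 - 4ac)) / (2a)
Here a = 3, b = 10, c = -14
Discriminant = b^2 - 4ac = 10^2 - 4(3)(-14) = 100 + 168 = 268
Since discriminant = 268 > 0, there are two real roots.
x = (-10 ± 2*sqrt(67)) / 6
Simplifying: x = (-5 ± sqrt(67)) / 3
Numerically: x ≈ 1.0618 or x ≈ -4.3951

x = (-5 + sqrt(67)) / 3 or x = (-5 - sqrt(67)) / 3


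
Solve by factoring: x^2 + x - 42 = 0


We need two numbers that multiply to -42 and add to 1.
Those numbers are 7 and -6 (since 7 * (-6) = -42 and 7 + (-6) = 1).
So x^2 + x - 42 = (x + 7)(x - 6) = 0
Setting each factor to zero: x = -7 or x = 6

x = -7, x = 6


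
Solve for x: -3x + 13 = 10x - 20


Starting with: -3x + 13 = 10x - 20
Move all x terms to left: (-3 - 10)x = -20 - 13
Simplify: -13x = -33
Divide both sides by -13: x = 33/13

x = 33/13


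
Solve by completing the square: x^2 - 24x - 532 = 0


Start: x^2 - 24x - 532 = 0
Move constant: x^2 - 24x = 532
Half of -24 is -12, squared is 144
Add 144 to both sides: x^2 - 24x + 144 = 676
(x - 12)^2 = 676
x - 12 = ±26
x = 12 + 26 = 38 or x = 12 - 26 = -14

x = -14, x = 38


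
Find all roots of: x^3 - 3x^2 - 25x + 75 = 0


Let p(x) = x^3 - 3x^2 - 25x + 75. By the rational root theorem (leading coefficient 1), any rational root is an integer divisor of 75: try ±1, ±2, ... in turn.
Test x = 1: value = 48 ≠ 0.
Test x = -1: value = 96 ≠ 0.
Test x = 3: value = 0 ✓, so (x - 3) is a factor.
Synthetic division by (x - 3): bring down 1; 1(3) - 3 = 0; 0(3) - 25 = -25; (-25)(3) + 75 = 0 → quotient x^2 - 25, remainder 0.
Solve the quadratic x^2 - 25 = 0: discriminant = 0^2 - 4(1)(-25) = 0 + 100 = 100.
sqrt(100) = 10, so x = (0 ± 10)/2: x = 5 or x = -5.
Collecting all roots found:

x = -5, x = 3, x = 5


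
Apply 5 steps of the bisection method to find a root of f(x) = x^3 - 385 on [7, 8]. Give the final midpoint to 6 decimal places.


f(x) = x^3 - 385
f(7) = -42 < 0
f(8) = 127 > 0

Step 1: midpoint = (7.000000 + 8.000000)/2 = 7.500000
  f(7.500000) = 36.875000
  f(mid) > 0, so root is in [7.000000, 7.500000]

Step 2: midpoint = (7.000000 + 7.500000)/2 = 7.250000
  f(7.250000) = -3.921875
  f(mid) < 0, so root is in [7.250000, 7.500000]

Step 3: midpoint = (7.250000 + 7.500000)/2 = 7.375000
  f(7.375000) = 16.130859
  f(mid) > 0, so root is in [7.250000, 7.375000]

Step 4: midpoint = (7.250000 + 7.375000)/2 = 7.312500
  f(7.312500) = 6.018799
  f(mid) > 0, so root is in [7.250000, 7.312500]

Step 5: midpoint = (7.250000 + 7.312500)/2 = 7.281250
  f(7.281250) = 1.027130
  f(mid) > 0, so root is in [7.250000, 7.281250]

midpoint = 7.281250


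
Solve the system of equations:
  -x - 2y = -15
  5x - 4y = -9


Using Cramer's rule:
Determinant D = (-1)(-4) - (5)(-2) = 4 + 10 = 14
Dx = (-15)(-4) - (-9)(-2) = 60 - 18 = 42
Dy = (-1)(-9) - (5)(-15) = 9 + 75 = 84
x = Dx/D = 42/14 = 3
y = Dy/D = 84/14 = 6

x = 3, y = 6


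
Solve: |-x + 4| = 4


An absolute value equation |expr| = 4 gives two cases:
Case 1: -x + 4 = 4
  -x = 0, so x = 0
Case 2: -x + 4 = -4
  -x = -8, so x = 8

x = 0, x = 8


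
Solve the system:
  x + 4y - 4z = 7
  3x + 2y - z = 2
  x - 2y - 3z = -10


Using Cramer's rule. Expand each determinant along the first row.
D  = 1*[2*(-3) - (-1)*(-2)] - 4*[3*(-3) - (-1)*1] + (-4)*[3*(-2) - 2*1]
  = 1*(-8) - 4*(-8) + (-4)*(-8) = 56
Dx = 7*[2*(-3) - (-1)*(-2)] - 4*[2*(-3) - (-1)*(-10)] + (-4)*[2*(-2) - 2*(-10)]
  = 7*(-8) - 4*(-16) + (-4)*(16) = -56
Dy = 1*[2*(-3) - (-1)*(-10)] - 7*[3*(-3) - (-1)*1] + (-4)*[3*(-10) - 2*1]
  = 1*(-16) - 7*(-8) + (-4)*(-32) = 168
Dz = 1*[2*(-10) - 2*(-2)] - 4*[3*(-10) - 2*1] + 7*[3*(-2) - 2*1]
  = 1*(-16) - 4*(-32) + 7*(-8) = 56
x = Dx/D = -56/56 = -1, y = Dy/D = 168/56 = 3, z = Dz/D = 56/56 = 1
Check eq1: (1)(-1) + (4)(3) + (-4)(1) = 7 = 7 ✓
Check eq2: (3)(-1) + (2)(3) + (-1)(1) = 2 = 2 ✓
Check eq3: (1)(-1) + (-2)(3) + (-3)(1) = -10 = -10 ✓

x = -1, y = 3, z = 1


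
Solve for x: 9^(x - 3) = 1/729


Express both sides with the same base.
1/729 = 9^(-3)
Since the bases match, equate exponents: x - 3 = -3
So x = -3 - (-3) = 0

x = 0


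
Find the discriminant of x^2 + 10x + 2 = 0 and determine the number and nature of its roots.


For ax^2 + bx + c = 0, discriminant D = b^2 - 4ac
Here a = 1, b = 10, c = 2
D = (10)^2 - 4(1)(2) = 100 - 8 = 92

D = 92 > 0 but not a perfect square
The equation has 2 distinct real irrational roots.

Discriminant = 92, 2 distinct real irrational roots


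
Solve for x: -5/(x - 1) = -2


Multiply both sides by (x - 1): -5 = -2(x - 1)
Distribute: -5 = -2x + 2
-2x = -5 - 2 = -7
x = 7/2

x = 7/2


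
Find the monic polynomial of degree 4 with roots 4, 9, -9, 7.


A monic polynomial with roots 4, 9, -9, 7 is:
p(x) = (x - 4)(x - 9)(x + 9)(x - 7)
After multiplying by (x - 4): x - 4
After multiplying by (x - 9): x^2 - 13x + 36
After multiplying by (x + 9): x^3 - 4x^2 - 81x + 324
After multiplying by (x - 7): x^4 - 11x^3 - 53x^2 + 891x - 2268

x^4 - 11x^3 - 53x^2 + 891x - 2268


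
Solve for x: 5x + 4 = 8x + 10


Starting with: 5x + 4 = 8x + 10
Move all x terms to left: (5 - 8)x = 10 - 4
Simplify: -3x = 6
Divide both sides by -3: x = -2

x = -2


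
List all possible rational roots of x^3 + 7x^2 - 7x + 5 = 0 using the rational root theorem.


Rational root theorem: possible roots are ±p/q where:
  p divides the constant term (5): p ∈ {1, 5}
  q divides the leading coefficient (1): q ∈ {1}

All possible rational roots: -5, -1, 1, 5

-5, -1, 1, 5


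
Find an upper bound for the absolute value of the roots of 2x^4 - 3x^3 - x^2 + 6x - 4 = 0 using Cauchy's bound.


Cauchy's bound: all roots r satisfy |r| <= 1 + max(|a_i/a_n|) for i = 0,...,n-1
where a_n is the leading coefficient.

Coefficients: [2, -3, -1, 6, -4]
Leading coefficient a_n = 2
Ratios |a_i/a_n|: 3/2, 1/2, 3, 2
Maximum ratio: 3
Cauchy's bound: |r| <= 1 + 3 = 4

Upper bound = 4
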